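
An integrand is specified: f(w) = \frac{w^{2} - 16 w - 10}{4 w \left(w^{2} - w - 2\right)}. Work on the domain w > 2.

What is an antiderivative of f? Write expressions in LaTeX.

Factor the denominator (4 w \left(w - 2\right) \left(w + 1\right)) and decompose: f = \frac{7}{12 \left(w + 1\right)} - \frac{19}{12 \left(w - 2\right)} + \frac{5}{4 w}; each piece integrates to a log, atan, or power term.
Check: d/dw[\frac{15 \log{\left(w \right)} - 19 \log{\left(w - 2 \right)} + 7 \log{\left(w + 1 \right)}}{12}] = \frac{w^{2} - 16 w - 10}{4 w^{3} - 4 w^{2} - 8 w}, which equals f(w).

An antiderivative is F(w) = \frac{15 \log{\left(w \right)} - 19 \log{\left(w - 2 \right)} + 7 \log{\left(w + 1 \right)}}{12}.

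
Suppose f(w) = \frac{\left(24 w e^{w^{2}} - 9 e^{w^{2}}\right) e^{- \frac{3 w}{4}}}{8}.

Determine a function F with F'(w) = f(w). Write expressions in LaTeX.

An antiderivative is F(w) = \frac{3 e^{- \frac{3 w}{4}} e^{w^{2}}}{2}.

The substitution u = w^{2} - \frac{3 w}{4} works: f is exactly (dF/du)*(du/dw) for that inner function.
Check: d/dw[\frac{3 e^{- \frac{3 w}{4}} e^{w^{2}}}{2}] = \frac{\left(24 w e^{w^{2}} - 9 e^{w^{2}}\right) e^{- \frac{3 w}{4}}}{8} = f(w).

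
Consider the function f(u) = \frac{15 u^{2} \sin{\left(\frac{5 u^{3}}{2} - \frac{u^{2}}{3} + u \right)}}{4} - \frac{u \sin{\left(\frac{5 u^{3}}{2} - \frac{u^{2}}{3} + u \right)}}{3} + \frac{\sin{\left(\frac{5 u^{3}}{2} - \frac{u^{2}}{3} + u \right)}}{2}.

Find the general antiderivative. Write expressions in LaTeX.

The substitution w = \frac{5 u^{3}}{2} - \frac{u^{2}}{3} + u works: f is exactly (dF/dw)*(dw/du) for that inner function.
Check: d/du[- \frac{\cos{\left(\frac{5 u^{3}}{2} - \frac{u^{2}}{3} + u \right)}}{2}] = \frac{15 u^{2} \sin{\left(\frac{5 u^{3}}{2} - \frac{u^{2}}{3} + u \right)}}{4} - \frac{u \sin{\left(\frac{5 u^{3}}{2} - \frac{u^{2}}{3} + u \right)}}{3} + \frac{\sin{\left(\frac{5 u^{3}}{2} - \frac{u^{2}}{3} + u \right)}}{2} = f(u).

F(u) = - \frac{\cos{\left(\frac{5 u^{3}}{2} - \frac{u^{2}}{3} + u \right)}}{2} + C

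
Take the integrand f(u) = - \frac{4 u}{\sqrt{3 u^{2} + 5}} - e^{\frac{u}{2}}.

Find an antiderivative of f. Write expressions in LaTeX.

The integrand splits into summands that can be handled one at a time.
Check: d/du[\frac{2 \left(- 2 \sqrt{3 u^{2} + 5} - 3 e^{\frac{u}{2}}\right)}{3}] = \frac{- 4 u - \sqrt{3 u^{2} + 5} e^{\frac{u}{2}}}{\sqrt{3 u^{2} + 5}}, which equals f(u).

An antiderivative is F(u) = \frac{2 \left(- 2 \sqrt{3 u^{2} + 5} - 3 e^{\frac{u}{2}}\right)}{3}.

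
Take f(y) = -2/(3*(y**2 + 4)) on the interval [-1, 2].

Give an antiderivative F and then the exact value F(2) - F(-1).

Since d/dy undoes antidifferentiation here, F'(y) = f(y) is required of F(y).
F(y) = -atan(y/2)/3 is an antiderivative of f.
Check: d/dy[-atan(y/2)/3] = -2/(3*y**2 + 12), which equals f(y).
F(2) = -pi/12; F(-1) = atan(1/2)/3.
Integral = F(2) - F(-1) = -pi/12 - atan(1/2)/3.

Antiderivative: F(y) = -atan(y/2)/3; value = -pi/12 - atan(1/2)/3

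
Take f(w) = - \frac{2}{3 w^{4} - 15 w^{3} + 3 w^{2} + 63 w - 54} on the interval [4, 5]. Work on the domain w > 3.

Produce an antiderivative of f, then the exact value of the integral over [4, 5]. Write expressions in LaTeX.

Antiderivative: F(w) = \frac{7 \log{\left(w - 3 \right)}}{150} - \frac{\log{\left(w - 1 \right)}}{18} + \frac{2 \log{\left(w + 2 \right)}}{225} + \frac{2}{30 w - 90}; value = - \frac{\log{\left(4 \right)}}{18} - \frac{1}{30} - \frac{2 \log{\left(6 \right)}}{225} + \frac{2 \log{\left(7 \right)}}{225} + \frac{7 \log{\left(2 \right)}}{150} + \frac{\log{\left(3 \right)}}{18}

The denominator factors as 3 \left(w - 3\right)^{2} \left(w - 1\right) \left(w + 2\right); partial fractions split f into directly integrable pieces: \frac{2}{225 \left(w + 2\right)} - \frac{1}{18 \left(w - 1\right)} + \frac{7}{150 \left(w - 3\right)} - \frac{1}{15 \left(w - 3\right)^{2}}.
F(w) = \frac{7 \log{\left(w - 3 \right)}}{150} - \frac{\log{\left(w - 1 \right)}}{18} + \frac{2 \log{\left(w + 2 \right)}}{225} + \frac{2}{30 w - 90} is an antiderivative of f.
Check: d/dw[\frac{7 \log{\left(w - 3 \right)}}{150} - \frac{\log{\left(w - 1 \right)}}{18} + \frac{2 \log{\left(w + 2 \right)}}{225} + \frac{2}{30 w - 90}] = - \frac{2}{3 w^{4} - 15 w^{3} + 3 w^{2} + 63 w - 54} = f(w).
F(5) = - \frac{\log{\left(4 \right)}}{18} + \frac{2 \log{\left(7 \right)}}{225} + \frac{7 \log{\left(2 \right)}}{150} + \frac{1}{30}; F(4) = - \frac{\log{\left(3 \right)}}{18} + \frac{2 \log{\left(6 \right)}}{225} + \frac{1}{15}.
Integral = F(5) - F(4) = - \frac{\log{\left(4 \right)}}{18} - \frac{1}{30} - \frac{2 \log{\left(6 \right)}}{225} + \frac{2 \log{\left(7 \right)}}{225} + \frac{7 \log{\left(2 \right)}}{150} + \frac{\log{\left(3 \right)}}{18}.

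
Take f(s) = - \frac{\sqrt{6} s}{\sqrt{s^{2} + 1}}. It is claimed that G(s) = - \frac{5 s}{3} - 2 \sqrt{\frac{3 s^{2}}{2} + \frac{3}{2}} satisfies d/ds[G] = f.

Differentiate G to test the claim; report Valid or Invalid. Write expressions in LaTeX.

Invalid: d/ds[G] - f = - \frac{5}{3}, which is not 0.

d/ds[G] = \frac{- 3 \sqrt{6} s - 5 \sqrt{s^{2} + 1}}{3 \sqrt{s^{2} + 1}}
d/ds[G] - f(s) = - \frac{5}{3} != 0.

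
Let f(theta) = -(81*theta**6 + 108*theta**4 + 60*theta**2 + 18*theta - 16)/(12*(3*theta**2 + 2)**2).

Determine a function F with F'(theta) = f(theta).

An antiderivative is F(theta) = (-3*theta**3*(3*theta**2 + 2) + 8*theta + 3)/(12*(3*theta**2 + 2)).

For F(theta) to be correct the identity F'(theta) - f(theta) = 0 must hold.
Check: d/dtheta[(-3*theta**3*(3*theta**2 + 2) + 8*theta + 3)/(12*(3*theta**2 + 2))] = (-81*theta**6 - 108*theta**4 - 60*theta**2 - 18*theta + 16)/(108*theta**4 + 144*theta**2 + 48), which equals f(theta).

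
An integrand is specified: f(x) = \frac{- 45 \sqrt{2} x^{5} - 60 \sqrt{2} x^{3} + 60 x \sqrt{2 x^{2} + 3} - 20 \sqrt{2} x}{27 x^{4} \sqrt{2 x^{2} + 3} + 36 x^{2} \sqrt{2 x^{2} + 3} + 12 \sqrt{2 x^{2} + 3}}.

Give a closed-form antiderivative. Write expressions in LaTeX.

An antiderivative is F(x) = \frac{- 15 x^{2} \sqrt{2 x^{2} + 3} - 10 \sqrt{2 x^{2} + 3} - 10 \sqrt{2}}{9 \sqrt{2} x^{2} + 6 \sqrt{2}}.

Whatever form F(x) takes, F'(x) = f(x) is non-negotiable.
Check: d/dx[\frac{- 15 x^{2} \sqrt{2 x^{2} + 3} - 10 \sqrt{2 x^{2} + 3} - 10 \sqrt{2}}{9 \sqrt{2} x^{2} + 6 \sqrt{2}}] = \frac{- 45 \sqrt{2} x^{5} - 60 \sqrt{2} x^{3} + 60 x \sqrt{2 x^{2} + 3} - 20 \sqrt{2} x}{27 x^{4} \sqrt{2 x^{2} + 3} + 36 x^{2} \sqrt{2 x^{2} + 3} + 12 \sqrt{2 x^{2} + 3}} = f(x).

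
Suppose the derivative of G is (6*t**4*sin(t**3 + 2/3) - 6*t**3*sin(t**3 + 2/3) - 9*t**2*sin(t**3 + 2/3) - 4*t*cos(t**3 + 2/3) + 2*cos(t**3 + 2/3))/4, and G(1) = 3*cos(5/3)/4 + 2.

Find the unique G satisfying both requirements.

G'(t) has the shape u'v + uv' for u = -t**2/2 + t/2 + 3/4 and v = cos(t**3 + 2/3) — it is the derivative of the product u*v.
A general antiderivative is -(t**2/2 - t/2 - 3/4)*cos(t**3 + 2/3) + C.
The condition gives C = 3*cos(5/3)/4 + 2 - (3*cos(5/3)/4) = 2.
So G(t) = -t**2*cos(t**3 + 2/3)/2 + t*cos(t**3 + 2/3)/2 + 3*cos(t**3 + 2/3)/4 + 2.
Check: d/dt[-t**2*cos(t**3 + 2/3)/2 + t*cos(t**3 + 2/3)/2 + 3*cos(t**3 + 2/3)/4 + 2] = 3*t**4*sin(t**3 + 2/3)/2 - 3*t**3*sin(t**3 + 2/3)/2 - 9*t**2*sin(t**3 + 2/3)/4 - t*cos(t**3 + 2/3) + cos(t**3 + 2/3)/2, which equals G'(t).

G(t) = -t**2*cos(t**3 + 2/3)/2 + t*cos(t**3 + 2/3)/2 + 3*cos(t**3 + 2/3)/4 + 2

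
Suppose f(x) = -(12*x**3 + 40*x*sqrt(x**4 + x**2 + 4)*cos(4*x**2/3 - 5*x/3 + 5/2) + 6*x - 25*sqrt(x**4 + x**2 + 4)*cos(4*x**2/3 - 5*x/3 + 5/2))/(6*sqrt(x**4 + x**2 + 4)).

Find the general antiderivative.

F(x) = -sqrt(x**4 + x**2 + 4) - 5*sin(4*x**2/3 - 5*x/3 + 5/2)/2 + C

Any candidate F(x) must reproduce f(x) exactly when differentiated.
Check: d/dx[-sqrt(x**4 + x**2 + 4) - 5*sin(4*x**2/3 - 5*x/3 + 5/2)/2] = (-12*x**3 - 40*x*sqrt(x**4 + x**2 + 4)*cos(4*x**2/3 - 5*x/3 + 5/2) - 6*x + 25*sqrt(x**4 + x**2 + 4)*cos(4*x**2/3 - 5*x/3 + 5/2))/(6*sqrt(x**4 + x**2 + 4)), which equals f(x).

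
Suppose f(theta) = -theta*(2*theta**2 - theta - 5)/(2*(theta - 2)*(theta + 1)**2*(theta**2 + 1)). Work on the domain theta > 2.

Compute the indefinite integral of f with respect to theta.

Factor the denominator (2*(theta - 2)*(theta + 1)**2*(theta**2 + 1)) and decompose: f = -(9*theta + 13)/(20*(theta**2 + 1)) + 17/(36*(theta + 1)) + 1/(6*(theta + 1)**2) - 1/(45*(theta - 2)); each piece integrates to a log, atan, or power term.
Check: d/dtheta[-(8*theta*log(theta - 2) - 170*theta*log(theta + 1) + 81*theta*log(theta**2 + 1) + 234*theta*atan(theta) + 8*log(theta - 2) - 170*log(theta + 1) + 81*log(theta**2 + 1) + 234*atan(theta) + 60)/(360*(theta + 1))] = (-2*theta**3 + theta**2 + 5*theta)/(2*theta**5 - 4*theta**3 - 4*theta**2 - 6*theta - 4), which equals f(theta).

F(theta) = -(8*theta*log(theta - 2) - 170*theta*log(theta + 1) + 81*theta*log(theta**2 + 1) + 234*theta*atan(theta) + 8*log(theta - 2) - 170*log(theta + 1) + 81*log(theta**2 + 1) + 234*atan(theta) + 60)/(360*(theta + 1)) + C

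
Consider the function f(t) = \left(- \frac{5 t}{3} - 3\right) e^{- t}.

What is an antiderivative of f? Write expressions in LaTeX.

An antiderivative is F(t) = \frac{\left(5 t + 14\right) e^{- t}}{3}.

Recognize the product-rule pattern: f = u'v + uv' with u = \frac{5 t}{3} + \frac{14}{3}, v = e^{- t}, so integration by parts undoes it.
Check: d/dt[\frac{\left(5 t + 14\right) e^{- t}}{3}] = \frac{\left(- 5 t - 9\right) e^{- t}}{3}, which equals f(t).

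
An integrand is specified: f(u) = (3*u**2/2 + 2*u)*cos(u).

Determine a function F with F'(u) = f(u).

A first test for any F(u): its u-derivative must equal f(u) identically.
Check: d/du[3*u**2*sin(u)/2 + 2*u*sin(u) + 3*u*cos(u) - 3*sin(u) + 2*cos(u)] = 3*u**2*cos(u)/2 + 2*u*cos(u), which equals f(u).

An antiderivative is F(u) = 3*u**2*sin(u)/2 + 2*u*sin(u) + 3*u*cos(u) - 3*sin(u) + 2*cos(u).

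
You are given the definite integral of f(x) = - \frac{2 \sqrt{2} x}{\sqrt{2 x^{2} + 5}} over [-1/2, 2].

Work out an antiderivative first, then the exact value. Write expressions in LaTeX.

Antiderivative: F(x) = - 2 \sqrt{x^{2} + \frac{5}{2}}; value = - \sqrt{26} + \sqrt{11}

The substitution u = x^{2} + \frac{5}{2} works: f is exactly (dF/du)*(du/dx) for that inner function.
F(x) = - 2 \sqrt{x^{2} + \frac{5}{2}} is an antiderivative of f.
Check: d/dx[- 2 \sqrt{x^{2} + \frac{5}{2}}] = - \frac{2 \sqrt{2} x}{\sqrt{2 x^{2} + 5}} = f(x).
F(2) = - \sqrt{26}; F(-1/2) = - \sqrt{11}.
Integral = F(2) - F(-1/2) = - \sqrt{26} + \sqrt{11}.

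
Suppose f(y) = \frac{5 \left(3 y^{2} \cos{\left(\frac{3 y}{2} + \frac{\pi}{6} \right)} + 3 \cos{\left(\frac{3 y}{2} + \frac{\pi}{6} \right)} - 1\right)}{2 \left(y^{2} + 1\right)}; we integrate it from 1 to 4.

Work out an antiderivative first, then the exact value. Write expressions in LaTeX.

Antiderivative: F(y) = 5 \sin{\left(\frac{3 y}{2} + \frac{\pi}{6} \right)} - \frac{5 \operatorname{atan}{\left(y \right)}}{2}; value = - 5 \sin{\left(\frac{\pi}{6} + \frac{3}{2} \right)} - \frac{5 \operatorname{atan}{\left(4 \right)}}{2} + 5 \sin{\left(\frac{\pi}{6} + 6 \right)} + \frac{5 \pi}{8}

An antiderivative F(y) passes only if d/dy[F] lands on f(y) exactly.
F(y) = 5 \sin{\left(\frac{3 y}{2} + \frac{\pi}{6} \right)} - \frac{5 \operatorname{atan}{\left(y \right)}}{2} is an antiderivative of f.
Check: d/dy[5 \sin{\left(\frac{3 y}{2} + \frac{\pi}{6} \right)} - \frac{5 \operatorname{atan}{\left(y \right)}}{2}] = \frac{15 y^{2} \cos{\left(\frac{3 y}{2} + \frac{\pi}{6} \right)} + 15 \cos{\left(\frac{3 y}{2} + \frac{\pi}{6} \right)} - 5}{2 y^{2} + 2}, which equals f(y).
F(4) = - \frac{5 \operatorname{atan}{\left(4 \right)}}{2} + 5 \sin{\left(\frac{\pi}{6} + 6 \right)}; F(1) = - \frac{5 \pi}{8} + 5 \sin{\left(\frac{\pi}{6} + \frac{3}{2} \right)}.
Integral = F(4) - F(1) = - 5 \sin{\left(\frac{\pi}{6} + \frac{3}{2} \right)} - \frac{5 \operatorname{atan}{\left(4 \right)}}{2} + 5 \sin{\left(\frac{\pi}{6} + 6 \right)} + \frac{5 \pi}{8}.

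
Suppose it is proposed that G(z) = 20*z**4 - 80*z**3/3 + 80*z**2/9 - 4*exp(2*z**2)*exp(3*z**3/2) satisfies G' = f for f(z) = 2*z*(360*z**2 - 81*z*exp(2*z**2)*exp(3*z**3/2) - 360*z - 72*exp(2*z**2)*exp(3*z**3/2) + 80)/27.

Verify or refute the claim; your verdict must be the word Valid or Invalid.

Invalid: d/dz[G] - f = 160*z**3/3 - 12*z**2*exp(2*z**2)*exp(3*z**3/2) - 160*z**2/3 - 32*z*exp(2*z**2)*exp(3*z**3/2)/3 + 320*z/27, which is not 0.

d/dz[G] = 80*z**3 - 18*z**2*exp(2*z**2)*exp(3*z**3/2) - 80*z**2 - 16*z*exp(2*z**2)*exp(3*z**3/2) + 160*z/9
d/dz[G] - f(z) = 160*z**3/3 - 12*z**2*exp(2*z**2)*exp(3*z**3/2) - 160*z**2/3 - 32*z*exp(2*z**2)*exp(3*z**3/2)/3 + 320*z/27 != 0.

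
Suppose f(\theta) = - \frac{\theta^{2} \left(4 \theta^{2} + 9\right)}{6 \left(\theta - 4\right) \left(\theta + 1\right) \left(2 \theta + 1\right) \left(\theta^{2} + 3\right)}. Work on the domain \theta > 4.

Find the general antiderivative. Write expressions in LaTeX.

F(\theta) = - \frac{584 \log{\left(\theta - 4 \right)}}{2565} + \frac{10 \log{\left(\theta + \frac{1}{2} \right)}}{351} - \frac{13 \log{\left(\theta + 1 \right)}}{120} - \frac{51 \log{\left(\theta^{2} + 3 \right)}}{3952} - \frac{11 \sqrt{3} \operatorname{atan}{\left(\frac{\sqrt{3} \theta}{3} \right)}}{1976} + C

The denominator factors as 6 \left(\theta - 4\right) \left(\theta + 1\right) \left(2 \theta + 1\right) \left(\theta^{2} + 3\right); partial fractions split f into directly integrable pieces: - \frac{3 \left(17 \theta + 11\right)}{1976 \left(\theta^{2} + 3\right)} + \frac{20}{351 \left(2 \theta + 1\right)} - \frac{13}{120 \left(\theta + 1\right)} - \frac{584}{2565 \left(\theta - 4\right)}.
Check: d/d\theta[- \frac{584 \log{\left(\theta - 4 \right)}}{2565} + \frac{10 \log{\left(\theta + \frac{1}{2} \right)}}{351} - \frac{13 \log{\left(\theta + 1 \right)}}{120} - \frac{51 \log{\left(\theta^{2} + 3 \right)}}{3952} - \frac{11 \sqrt{3} \operatorname{atan}{\left(\frac{\sqrt{3} \theta}{3} \right)}}{1976}] = \frac{- 4 \theta^{4} - 9 \theta^{2}}{12 \theta^{5} - 30 \theta^{4} - 30 \theta^{3} - 114 \theta^{2} - 198 \theta - 72}, which equals f(\theta).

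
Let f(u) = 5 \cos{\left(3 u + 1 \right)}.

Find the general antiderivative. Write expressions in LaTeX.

F(u) = \frac{5 \sin{\left(3 u + 1 \right)}}{3} + C

For F(u) to be correct the identity F'(u) - f(u) = 0 must hold.
Check: d/du[\frac{5 \sin{\left(3 u + 1 \right)}}{3}] = 5 \cos{\left(3 u + 1 \right)} = f(u).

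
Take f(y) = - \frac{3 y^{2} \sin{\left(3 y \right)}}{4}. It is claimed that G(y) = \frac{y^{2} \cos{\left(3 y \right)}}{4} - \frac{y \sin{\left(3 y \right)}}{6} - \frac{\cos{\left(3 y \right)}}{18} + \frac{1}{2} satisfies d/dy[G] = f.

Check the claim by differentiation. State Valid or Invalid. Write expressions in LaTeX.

Valid. The derivative of G reproduces f.

d/dy[G] = - \frac{3 y^{2} \sin{\left(3 y \right)}}{4}
This equals f(y) exactly, so the claim holds.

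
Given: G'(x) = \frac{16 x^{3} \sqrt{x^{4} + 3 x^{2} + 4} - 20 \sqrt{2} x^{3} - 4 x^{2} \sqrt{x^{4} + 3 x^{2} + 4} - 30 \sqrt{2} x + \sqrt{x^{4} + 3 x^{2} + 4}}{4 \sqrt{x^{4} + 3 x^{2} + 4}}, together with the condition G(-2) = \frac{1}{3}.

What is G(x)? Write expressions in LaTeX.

For G(x) to be correct, d/dx[G] must agree with the stated G'(x) identically.
A general antiderivative is x^{4} - \frac{x^{3}}{3} + \frac{x}{4} - 5 \sqrt{\frac{x^{4}}{2} + \frac{3 x^{2}}{2} + 2} + \frac{5}{3} + C.
The condition gives C = \frac{1}{3} - (- \frac{1}{6}) = \frac{1}{2}.
So G(x) = x^{4} - \frac{x^{3}}{3} + \frac{x}{4} - 5 \sqrt{\frac{x^{4}}{2} + \frac{3 x^{2}}{2} + 2} + \frac{13}{6}.
Check: d/dx[x^{4} - \frac{x^{3}}{3} + \frac{x}{4} - 5 \sqrt{\frac{x^{4}}{2} + \frac{3 x^{2}}{2} + 2} + \frac{13}{6}] = \frac{16 x^{3} \sqrt{x^{4} + 3 x^{2} + 4} - 20 \sqrt{2} x^{3} - 4 x^{2} \sqrt{x^{4} + 3 x^{2} + 4} - 30 \sqrt{2} x + \sqrt{x^{4} + 3 x^{2} + 4}}{4 \sqrt{x^{4} + 3 x^{2} + 4}} = G'(x).

G(x) = x^{4} - \frac{x^{3}}{3} + \frac{x}{4} - 5 \sqrt{\frac{x^{4}}{2} + \frac{3 x^{2}}{2} + 2} + \frac{13}{6}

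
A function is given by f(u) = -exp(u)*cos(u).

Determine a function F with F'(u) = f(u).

An antiderivative is F(u) = -exp(u)*sin(u)/2 - exp(u)*cos(u)/2.

A first test for any F(u): its u-derivative must equal f(u) identically.
Check: d/du[-exp(u)*sin(u)/2 - exp(u)*cos(u)/2] = -exp(u)*cos(u) = f(u).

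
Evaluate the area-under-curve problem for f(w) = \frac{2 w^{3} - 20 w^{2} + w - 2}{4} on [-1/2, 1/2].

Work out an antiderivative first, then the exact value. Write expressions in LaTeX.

Antiderivative: F(w) = \frac{w \left(3 w^{3} - 40 w^{2} + 3 w - 12\right)}{24}; value = - \frac{11}{12}

A first test for any F(w): its w-derivative must equal f(w) identically.
F(w) = \frac{w \left(3 w^{3} - 40 w^{2} + 3 w - 12\right)}{24} is an antiderivative of f.
Check: d/dw[\frac{w \left(3 w^{3} - 40 w^{2} + 3 w - 12\right)}{24}] = \frac{w^{3}}{2} - 5 w^{2} + \frac{w}{4} - \frac{1}{2}, which equals f(w).
F(1/2) = - \frac{161}{384}; F(-1/2) = \frac{191}{384}.
Integral = F(1/2) - F(-1/2) = - \frac{11}{12}.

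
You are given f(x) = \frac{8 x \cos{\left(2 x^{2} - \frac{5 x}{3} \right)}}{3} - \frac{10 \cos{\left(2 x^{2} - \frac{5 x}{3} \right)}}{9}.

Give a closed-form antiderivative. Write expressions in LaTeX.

An antiderivative is F(x) = \frac{2 \sin{\left(2 x^{2} - \frac{5 x}{3} \right)}}{3}.

f matches the chain-rule pattern g'(h)*h' with inner function h(x) = 2 x^{2} - \frac{5 x}{3}; substituting u = h(x) collapses the integral.
Check: d/dx[\frac{2 \sin{\left(2 x^{2} - \frac{5 x}{3} \right)}}{3}] = \frac{8 x \cos{\left(2 x^{2} - \frac{5 x}{3} \right)}}{3} - \frac{10 \cos{\left(2 x^{2} - \frac{5 x}{3} \right)}}{9} = f(x).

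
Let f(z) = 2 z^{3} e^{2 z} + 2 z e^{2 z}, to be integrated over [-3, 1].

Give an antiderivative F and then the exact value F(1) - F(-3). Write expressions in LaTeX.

Antiderivative: F(z) = z^{3} e^{2 z} - \frac{3 z^{2} e^{2 z}}{2} + \frac{5 z e^{2 z}}{2} - \frac{5 e^{2 z}}{4}; value = \frac{197}{4 e^{6}} + \frac{3 e^{2}}{4}

Recognize the product-rule pattern: f = u'v + uv' with u = z^{3} - \frac{3 z^{2}}{2} + \frac{5 z}{2} - \frac{5}{4}, v = e^{2 z}, so integration by parts undoes it.
F(z) = z^{3} e^{2 z} - \frac{3 z^{2} e^{2 z}}{2} + \frac{5 z e^{2 z}}{2} - \frac{5 e^{2 z}}{4} is an antiderivative of f.
Check: d/dz[z^{3} e^{2 z} - \frac{3 z^{2} e^{2 z}}{2} + \frac{5 z e^{2 z}}{2} - \frac{5 e^{2 z}}{4}] = 2 z^{3} e^{2 z} + 2 z e^{2 z} = f(z).
F(1) = \frac{3 e^{2}}{4}; F(-3) = - \frac{197}{4 e^{6}}.
Integral = F(1) - F(-3) = \frac{197}{4 e^{6}} + \frac{3 e^{2}}{4}.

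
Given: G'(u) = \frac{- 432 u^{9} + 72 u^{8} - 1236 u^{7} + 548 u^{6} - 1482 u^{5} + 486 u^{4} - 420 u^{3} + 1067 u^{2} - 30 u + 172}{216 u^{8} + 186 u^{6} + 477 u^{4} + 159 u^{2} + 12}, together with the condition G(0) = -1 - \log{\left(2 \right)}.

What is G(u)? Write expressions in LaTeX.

G(u) = - u^{2} + \frac{u}{3} - \log{\left(u^{4} + \frac{u^{2}}{2} + 2 \right)} + \frac{5 \operatorname{atan}{\left(2 u \right)}}{2} + 3 \operatorname{atan}{\left(3 u \right)} - 1

Recover the given G'(u) by differentiating a candidate G(u); any mismatch rules it out.
A general antiderivative is - u^{2} + \frac{u}{3} - \log{\left(u^{4} + \frac{u^{2}}{2} + 2 \right)} + \frac{5 \operatorname{atan}{\left(2 u \right)}}{2} + 3 \operatorname{atan}{\left(3 u \right)} + C.
The condition gives C = -1 - \log{\left(2 \right)} - (- \log{\left(2 \right)}) = -1.
So G(u) = - u^{2} + \frac{u}{3} - \log{\left(u^{4} + \frac{u^{2}}{2} + 2 \right)} + \frac{5 \operatorname{atan}{\left(2 u \right)}}{2} + 3 \operatorname{atan}{\left(3 u \right)} - 1.
Check: d/du[- u^{2} + \frac{u}{3} - \log{\left(u^{4} + \frac{u^{2}}{2} + 2 \right)} + \frac{5 \operatorname{atan}{\left(2 u \right)}}{2} + 3 \operatorname{atan}{\left(3 u \right)} - 1] = \frac{- 432 u^{9} + 72 u^{8} - 1236 u^{7} + 548 u^{6} - 1482 u^{5} + 486 u^{4} - 420 u^{3} + 1067 u^{2} - 30 u + 172}{216 u^{8} + 186 u^{6} + 477 u^{4} + 159 u^{2} + 12} = G'(u).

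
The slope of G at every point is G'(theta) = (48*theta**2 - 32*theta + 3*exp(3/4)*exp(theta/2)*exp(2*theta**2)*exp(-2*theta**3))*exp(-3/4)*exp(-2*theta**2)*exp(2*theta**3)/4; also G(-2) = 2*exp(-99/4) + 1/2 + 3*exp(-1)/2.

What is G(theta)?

G(theta) = 3*exp(theta/2)/2 + 1/2 + 2*exp(-3/4)*exp(-2*theta**2)*exp(2*theta**3)

Differentiate the proposed G(theta) back; it has to land on the given G'(theta).
A general antiderivative is 3*exp(theta/2)/2 + 2*exp(2*theta**3 - 2*theta**2 - 3/4) + C.
The condition gives C = 2*exp(-99/4) + 1/2 + 3*exp(-1)/2 - (2*exp(-99/4) + 3*exp(-1)/2) = 1/2.
So G(theta) = 3*exp(theta/2)/2 + 1/2 + 2*exp(-3/4)*exp(-2*theta**2)*exp(2*theta**3).
Check: d/dtheta[3*exp(theta/2)/2 + 1/2 + 2*exp(-3/4)*exp(-2*theta**2)*exp(2*theta**3)] = (48*theta**2*exp(2*theta**3) - 32*theta*exp(2*theta**3) + 3*exp(3/4)*exp(theta/2)*exp(2*theta**2))*exp(-3/4)*exp(-2*theta**2)/4, which equals G'(theta).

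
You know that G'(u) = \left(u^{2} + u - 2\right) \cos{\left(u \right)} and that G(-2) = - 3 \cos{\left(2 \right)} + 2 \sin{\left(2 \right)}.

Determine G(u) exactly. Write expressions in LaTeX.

G(u) = u^{2} \sin{\left(u \right)} + u \sin{\left(u \right)} + 2 u \cos{\left(u \right)} - 4 \sin{\left(u \right)} + \cos{\left(u \right)}

A first test for any G(u): its u-derivative must equal the given G'(u).
A general antiderivative is u^{2} \sin{\left(u \right)} + u \sin{\left(u \right)} + 2 u \cos{\left(u \right)} - 4 \sin{\left(u \right)} + \cos{\left(u \right)} + C.
The condition gives C = - 3 \cos{\left(2 \right)} + 2 \sin{\left(2 \right)} - (- 3 \cos{\left(2 \right)} + 2 \sin{\left(2 \right)}) = 0.
So G(u) = u^{2} \sin{\left(u \right)} + u \sin{\left(u \right)} + 2 u \cos{\left(u \right)} - 4 \sin{\left(u \right)} + \cos{\left(u \right)}.
Check: d/du[u^{2} \sin{\left(u \right)} + u \sin{\left(u \right)} + 2 u \cos{\left(u \right)} - 4 \sin{\left(u \right)} + \cos{\left(u \right)}] = u^{2} \cos{\left(u \right)} + u \cos{\left(u \right)} - 2 \cos{\left(u \right)}, which equals G'(u).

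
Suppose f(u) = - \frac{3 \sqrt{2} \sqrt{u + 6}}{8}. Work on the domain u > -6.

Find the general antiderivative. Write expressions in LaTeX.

F(u) = - \frac{\sqrt{2} \left(u + 6\right)^{\frac{3}{2}}}{4} + C

Any candidate F(u) must reproduce f(u) exactly when differentiated.
Check: d/du[- \frac{\sqrt{2} \left(u + 6\right)^{\frac{3}{2}}}{4}] = - \frac{3 \sqrt{2} \sqrt{u + 6}}{8} = f(u).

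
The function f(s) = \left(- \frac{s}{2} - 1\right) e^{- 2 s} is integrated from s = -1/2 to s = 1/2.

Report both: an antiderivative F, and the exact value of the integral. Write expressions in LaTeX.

Antiderivative: F(s) = \frac{\left(2 s + 5\right) e^{- 2 s}}{8}; value = - \frac{e}{2} + \frac{3}{4 e}

f has the shape u'v + uv' for u = \frac{s}{4} + \frac{5}{8} and v = e^{- 2 s} — it is the derivative of the product u*v.
F(s) = \frac{\left(2 s + 5\right) e^{- 2 s}}{8} is an antiderivative of f.
Check: d/ds[\frac{\left(2 s + 5\right) e^{- 2 s}}{8}] = \frac{\left(- s - 2\right) e^{- 2 s}}{2}, which equals f(s).
F(1/2) = \frac{3}{4 e}; F(-1/2) = \frac{e}{2}.
Integral = F(1/2) - F(-1/2) = - \frac{e}{2} + \frac{3}{4 e}.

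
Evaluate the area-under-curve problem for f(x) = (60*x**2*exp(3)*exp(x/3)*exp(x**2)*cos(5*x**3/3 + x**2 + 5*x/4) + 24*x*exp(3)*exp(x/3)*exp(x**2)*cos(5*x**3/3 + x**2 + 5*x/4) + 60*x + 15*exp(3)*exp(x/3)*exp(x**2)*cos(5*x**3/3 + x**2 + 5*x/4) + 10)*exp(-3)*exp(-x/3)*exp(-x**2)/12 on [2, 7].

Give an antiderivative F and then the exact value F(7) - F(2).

Antiderivative: F(x) = (-5*exp(-x**2 - x/3 - 3) + 2*sin(5*x**3/3 + x**2 + 5*x/4))/2; value = -sin(119/6) - 5*exp(-163/3)/2 + 5*exp(-23/3)/2 + sin(7553/12)

Check any antiderivative F(x) by computing F'(x) and comparing it with f(x).
F(x) = (-5*exp(-x**2 - x/3 - 3) + 2*sin(5*x**3/3 + x**2 + 5*x/4))/2 is an antiderivative of f.
Check: d/dx[(-5*exp(-x**2 - x/3 - 3) + 2*sin(5*x**3/3 + x**2 + 5*x/4))/2] = (60*x**2*exp(3)*exp(x/3)*exp(x**2)*cos(5*x**3/3 + x**2 + 5*x/4) + 24*x*exp(3)*exp(x/3)*exp(x**2)*cos(5*x**3/3 + x**2 + 5*x/4) + 60*x + 15*exp(3)*exp(x/3)*exp(x**2)*cos(5*x**3/3 + x**2 + 5*x/4) + 10)*exp(-3)*exp(-x/3)*exp(-x**2)/12 = f(x).
F(7) = -5*exp(-163/3)/2 + sin(7553/12); F(2) = -5*exp(-23/3)/2 + sin(119/6).
Integral = F(7) - F(2) = -sin(119/6) - 5*exp(-163/3)/2 + 5*exp(-23/3)/2 + sin(7553/12).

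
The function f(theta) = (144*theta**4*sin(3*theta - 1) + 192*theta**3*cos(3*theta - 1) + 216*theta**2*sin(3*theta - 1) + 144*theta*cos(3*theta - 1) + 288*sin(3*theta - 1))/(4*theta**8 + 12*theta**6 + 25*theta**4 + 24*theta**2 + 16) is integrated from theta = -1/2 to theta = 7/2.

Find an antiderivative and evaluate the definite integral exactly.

Recognize the product-rule pattern: f = u'v + uv' with u = -12/(theta**4 + 3*theta**2/2 + 2), v = cos(3*theta - 1), so integration by parts undoes it.
F(theta) = -24*cos(3*theta - 1)/(2*theta**4 + 3*theta**2 + 4) is an antiderivative of f.
Check: d/dtheta[-24*cos(3*theta - 1)/(2*theta**4 + 3*theta**2 + 4)] = (144*theta**4*sin(3*theta - 1) + 192*theta**3*cos(3*theta - 1) + 216*theta**2*sin(3*theta - 1) + 144*theta*cos(3*theta - 1) + 288*sin(3*theta - 1))/(4*theta**8 + 12*theta**6 + 25*theta**4 + 24*theta**2 + 16) = f(theta).
F(7/2) = -64*cos(19/2)/909; F(-1/2) = -64*cos(5/2)/13.
Integral = F(7/2) - F(-1/2) = 64*cos(5/2)/13 - 64*cos(19/2)/909.

Antiderivative: F(theta) = -24*cos(3*theta - 1)/(2*theta**4 + 3*theta**2 + 4); value = 64*cos(5/2)/13 - 64*cos(19/2)/909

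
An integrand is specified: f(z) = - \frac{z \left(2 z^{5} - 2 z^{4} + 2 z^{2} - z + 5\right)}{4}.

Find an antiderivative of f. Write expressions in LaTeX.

For F(z) to be correct the identity F'(z) - f(z) = 0 must hold.
Check: d/dz[- \frac{z^{7}}{14} + \frac{z^{6}}{12} - \frac{z^{4}}{8} + \frac{z^{3}}{12} - \frac{5 z^{2}}{8}] = - \frac{z^{6}}{2} + \frac{z^{5}}{2} - \frac{z^{3}}{2} + \frac{z^{2}}{4} - \frac{5 z}{4}, which equals f(z).

An antiderivative is F(z) = - \frac{z^{7}}{14} + \frac{z^{6}}{12} - \frac{z^{4}}{8} + \frac{z^{3}}{12} - \frac{5 z^{2}}{8}.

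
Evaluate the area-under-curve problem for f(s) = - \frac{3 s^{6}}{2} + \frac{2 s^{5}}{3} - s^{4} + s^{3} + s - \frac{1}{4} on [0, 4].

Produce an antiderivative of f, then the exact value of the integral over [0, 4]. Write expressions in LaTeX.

The integrand splits into summands that can be handled one at a time.
F(s) = - \frac{3 s^{7}}{14} + \frac{s^{6}}{9} - \frac{s^{5}}{5} + \frac{s^{4}}{4} + \frac{s^{2}}{2} - \frac{s}{4} is an antiderivative of f.
Check: d/ds[- \frac{3 s^{7}}{14} + \frac{s^{6}}{9} - \frac{s^{5}}{5} + \frac{s^{4}}{4} + \frac{s^{2}}{2} - \frac{s}{4}] = - \frac{3 s^{6}}{2} + \frac{2 s^{5}}{3} - s^{4} + s^{3} + s - \frac{1}{4} = f(s).
F(4) = - \frac{1004707}{315}; F(0) = 0.
Integral = F(4) - F(0) = - \frac{1004707}{315}.

Antiderivative: F(s) = - \frac{3 s^{7}}{14} + \frac{s^{6}}{9} - \frac{s^{5}}{5} + \frac{s^{4}}{4} + \frac{s^{2}}{2} - \frac{s}{4}; value = - \frac{1004707}{315}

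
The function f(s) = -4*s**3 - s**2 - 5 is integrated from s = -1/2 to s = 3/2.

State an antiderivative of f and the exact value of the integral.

Integrate term by term and add the pieces.
F(s) = -s**4 - s**3/3 - 5*s is an antiderivative of f.
Check: d/ds[-s**4 - s**3/3 - 5*s] = -4*s**3 - s**2 - 5 = f(s).
F(3/2) = -219/16; F(-1/2) = 119/48.
Integral = F(3/2) - F(-1/2) = -97/6.

Antiderivative: F(s) = -s**4 - s**3/3 - 5*s; value = -97/6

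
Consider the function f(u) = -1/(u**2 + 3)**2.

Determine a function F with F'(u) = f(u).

Whatever form F(u) takes, F'(u) = f(u) is non-negotiable.
Check: d/du[-(sqrt(3)*u**2*atan(sqrt(3)*u/3) + 3*u + 3*sqrt(3)*atan(sqrt(3)*u/3))/(18*(u**2 + 3))] = -1/(u**4 + 6*u**2 + 9), which equals f(u).

An antiderivative is F(u) = -(sqrt(3)*u**2*atan(sqrt(3)*u/3) + 3*u + 3*sqrt(3)*atan(sqrt(3)*u/3))/(18*(u**2 + 3)).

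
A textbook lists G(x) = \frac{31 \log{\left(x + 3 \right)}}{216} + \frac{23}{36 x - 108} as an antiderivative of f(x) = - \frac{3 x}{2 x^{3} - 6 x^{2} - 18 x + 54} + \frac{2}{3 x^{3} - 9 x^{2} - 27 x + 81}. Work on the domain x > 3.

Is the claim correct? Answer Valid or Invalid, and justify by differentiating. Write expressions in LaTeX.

Invalid: d/dx[G] - f = \frac{31}{216 x - 648}, which is not 0.

d/dx[G] = \frac{31 x^{2} - 324 x - 135}{216 x^{3} - 648 x^{2} - 1944 x + 5832}
d/dx[G] - f(x) = \frac{31}{216 x - 648} != 0.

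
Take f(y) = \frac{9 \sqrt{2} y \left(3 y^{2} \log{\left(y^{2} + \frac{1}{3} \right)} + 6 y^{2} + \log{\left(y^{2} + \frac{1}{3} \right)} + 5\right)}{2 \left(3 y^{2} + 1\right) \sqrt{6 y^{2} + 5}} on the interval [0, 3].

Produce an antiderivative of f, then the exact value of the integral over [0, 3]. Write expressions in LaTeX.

f has the shape u'v + uv' for u = \frac{3 \sqrt{3 y^{2} + \frac{5}{2}}}{2} and v = \log{\left(y^{2} + \frac{1}{3} \right)} — it is the derivative of the product u*v.
F(y) = \frac{3 \sqrt{3 y^{2} + \frac{5}{2}} \log{\left(y^{2} + \frac{1}{3} \right)}}{2} is an antiderivative of f.
Check: d/dy[\frac{3 \sqrt{3 y^{2} + \frac{5}{2}} \log{\left(y^{2} + \frac{1}{3} \right)}}{2}] = \frac{27 y^{3} \log{\left(y^{2} + \frac{1}{3} \right)} + 54 y^{3} + 9 y \log{\left(y^{2} + \frac{1}{3} \right)} + 45 y}{3 \sqrt{2} y^{2} \sqrt{6 y^{2} + 5} + \sqrt{2} \sqrt{6 y^{2} + 5}}, which equals f(y).
F(3) = \frac{3 \sqrt{118} \log{\left(\frac{28}{3} \right)}}{4}; F(0) = - \frac{3 \sqrt{10} \log{\left(3 \right)}}{4}.
Integral = F(3) - F(0) = \frac{3 \sqrt{10} \log{\left(3 \right)}}{4} + \frac{3 \sqrt{118} \log{\left(\frac{28}{3} \right)}}{4}.

Antiderivative: F(y) = \frac{3 \sqrt{3 y^{2} + \frac{5}{2}} \log{\left(y^{2} + \frac{1}{3} \right)}}{2}; value = \frac{3 \sqrt{10} \log{\left(3 \right)}}{4} + \frac{3 \sqrt{118} \log{\left(\frac{28}{3} \right)}}{4}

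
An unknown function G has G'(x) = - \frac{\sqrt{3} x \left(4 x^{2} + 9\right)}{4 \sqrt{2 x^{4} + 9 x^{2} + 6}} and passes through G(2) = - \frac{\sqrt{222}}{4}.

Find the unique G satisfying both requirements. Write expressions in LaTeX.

G'(x) matches the chain-rule pattern g'(h)*h' with inner function h(x) = \frac{2 x^{4}}{3} + 3 x^{2} + 2; substituting u = h(x) collapses the integral.
A general antiderivative is - \frac{3 \sqrt{\frac{2 x^{4}}{3} + 3 x^{2} + 2}}{4} + C.
The condition gives C = - \frac{\sqrt{222}}{4} - (- \frac{\sqrt{222}}{4}) = 0.
So G(x) = - \frac{\sqrt{3} \sqrt{2 x^{4} + 9 x^{2} + 6}}{4}.
Check: d/dx[- \frac{\sqrt{3} \sqrt{2 x^{4} + 9 x^{2} + 6}}{4}] = \frac{- 4 \sqrt{3} x^{3} - 9 \sqrt{3} x}{4 \sqrt{2 x^{4} + 9 x^{2} + 6}}, which equals G'(x).

G(x) = - \frac{\sqrt{3} \sqrt{2 x^{4} + 9 x^{2} + 6}}{4}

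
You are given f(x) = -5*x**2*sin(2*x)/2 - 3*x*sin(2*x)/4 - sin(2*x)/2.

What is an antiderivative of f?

Integrate term by term and add the pieces.
Check: d/dx[(20*x**2*cos(2*x) - 20*x*sin(2*x) + 6*x*cos(2*x) - 3*sin(2*x) - 6*cos(2*x))/16] = -5*x**2*sin(2*x)/2 - 3*x*sin(2*x)/4 - sin(2*x)/2 = f(x).

An antiderivative is F(x) = (20*x**2*cos(2*x) - 20*x*sin(2*x) + 6*x*cos(2*x) - 3*sin(2*x) - 6*cos(2*x))/16.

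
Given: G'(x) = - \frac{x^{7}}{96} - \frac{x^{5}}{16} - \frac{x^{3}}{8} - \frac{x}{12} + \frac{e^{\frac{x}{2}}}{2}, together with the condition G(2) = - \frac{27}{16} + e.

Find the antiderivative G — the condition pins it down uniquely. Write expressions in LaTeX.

G(x) = - \frac{\left(\frac{x^{2}}{4} + \frac{1}{2}\right)^{4}}{3} + e^{\frac{x}{2}}

Integrate term by term and add the pieces.
A general antiderivative is - \frac{\left(\frac{x^{2}}{4} + \frac{1}{2}\right)^{4}}{3} + e^{\frac{x}{2}} + C.
The condition gives C = - \frac{27}{16} + e - (- \frac{27}{16} + e) = 0.
So G(x) = - \frac{\left(\frac{x^{2}}{4} + \frac{1}{2}\right)^{4}}{3} + e^{\frac{x}{2}}.
Check: d/dx[- \frac{\left(\frac{x^{2}}{4} + \frac{1}{2}\right)^{4}}{3} + e^{\frac{x}{2}}] = - \frac{x^{7}}{96} - \frac{x^{5}}{16} - \frac{x^{3}}{8} - \frac{x}{12} + \frac{e^{\frac{x}{2}}}{2} = G'(x).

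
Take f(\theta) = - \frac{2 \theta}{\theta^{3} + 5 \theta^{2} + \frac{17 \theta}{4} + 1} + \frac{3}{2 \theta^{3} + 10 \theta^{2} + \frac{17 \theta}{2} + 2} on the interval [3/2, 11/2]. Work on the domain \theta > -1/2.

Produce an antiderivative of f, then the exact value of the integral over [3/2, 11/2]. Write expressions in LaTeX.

Factor the denominator (\left(\theta + 4\right) \left(2 \theta + 1\right)^{2}) and decompose: f = - \frac{76}{49 \left(2 \theta + 1\right)} + \frac{20}{7 \left(2 \theta + 1\right)^{2}} + \frac{38}{49 \left(\theta + 4\right)}; each piece integrates to a log, atan, or power term.
F(\theta) = - \frac{38 \log{\left(\theta + \frac{1}{2} \right)}}{49} + \frac{38 \log{\left(\theta + 4 \right)}}{49} - \frac{10}{14 \theta + 7} is an antiderivative of f.
Check: d/d\theta[- \frac{38 \log{\left(\theta + \frac{1}{2} \right)}}{49} + \frac{38 \log{\left(\theta + 4 \right)}}{49} - \frac{10}{14 \theta + 7}] = \frac{6 - 8 \theta}{4 \theta^{3} + 20 \theta^{2} + 17 \theta + 4}, which equals f(\theta).
F(11/2) = - \frac{38 \log{\left(6 \right)}}{49} - \frac{5}{42} + \frac{38 \log{\left(\frac{19}{2} \right)}}{49}; F(3/2) = - \frac{38 \log{\left(2 \right)}}{49} - \frac{5}{14} + \frac{38 \log{\left(\frac{11}{2} \right)}}{49}.
Integral = F(11/2) - F(3/2) = - \frac{38 \log{\left(6 \right)}}{49} - \frac{38 \log{\left(\frac{11}{2} \right)}}{49} + \frac{5}{21} + \frac{38 \log{\left(2 \right)}}{49} + \frac{38 \log{\left(\frac{19}{2} \right)}}{49}.

Antiderivative: F(\theta) = - \frac{38 \log{\left(\theta + \frac{1}{2} \right)}}{49} + \frac{38 \log{\left(\theta + 4 \right)}}{49} - \frac{10}{14 \theta + 7}; value = - \frac{38 \log{\left(6 \right)}}{49} - \frac{38 \log{\left(\frac{11}{2} \right)}}{49} + \frac{5}{21} + \frac{38 \log{\left(2 \right)}}{49} + \frac{38 \log{\left(\frac{19}{2} \right)}}{49}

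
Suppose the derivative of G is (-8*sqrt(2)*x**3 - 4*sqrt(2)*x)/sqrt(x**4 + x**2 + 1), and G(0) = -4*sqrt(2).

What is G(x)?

G(x) = -4*sqrt(2)*sqrt(x**4 + x**2 + 1)

G'(x) matches the chain-rule pattern g'(h)*h' with inner function h(x) = 2*x**4 + 2*x**2 + 2; substituting u = h(x) collapses the integral.
A general antiderivative is -4*sqrt(2*x**4 + 2*x**2 + 2) + C.
The condition gives C = -4*sqrt(2) - (-4*sqrt(2)) = 0.
So G(x) = -4*sqrt(2)*sqrt(x**4 + x**2 + 1).
Check: d/dx[-4*sqrt(2)*sqrt(x**4 + x**2 + 1)] = (-8*sqrt(2)*x**3 - 4*sqrt(2)*x)/sqrt(x**4 + x**2 + 1) = G'(x).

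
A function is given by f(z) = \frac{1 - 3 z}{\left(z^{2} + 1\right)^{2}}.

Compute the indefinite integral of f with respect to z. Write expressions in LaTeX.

Whatever form F(z) takes, F'(z) = f(z) is non-negotiable.
Check: d/dz[\frac{z^{2} \operatorname{atan}{\left(z \right)} + z + \operatorname{atan}{\left(z \right)} + 3}{2 \left(z^{2} + 1\right)}] = \frac{1 - 3 z}{z^{4} + 2 z^{2} + 1}, which equals f(z).

F(z) = \frac{z^{2} \operatorname{atan}{\left(z \right)} + z + \operatorname{atan}{\left(z \right)} + 3}{2 \left(z^{2} + 1\right)} + C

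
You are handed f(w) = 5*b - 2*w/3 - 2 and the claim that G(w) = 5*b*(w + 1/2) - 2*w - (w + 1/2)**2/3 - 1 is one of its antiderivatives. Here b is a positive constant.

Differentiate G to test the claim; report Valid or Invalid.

Invalid: d/dw[G] - f = -1/3, which is not 0.

d/dw[G] = 5*b - 2*w/3 - 7/3
d/dw[G] - f(w) = -1/3 != 0.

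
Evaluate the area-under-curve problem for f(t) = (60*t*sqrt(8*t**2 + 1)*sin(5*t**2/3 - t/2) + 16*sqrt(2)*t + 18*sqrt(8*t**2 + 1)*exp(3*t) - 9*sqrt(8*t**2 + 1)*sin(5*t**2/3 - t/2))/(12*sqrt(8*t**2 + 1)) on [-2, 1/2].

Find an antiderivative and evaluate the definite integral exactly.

Differentiate the proposed F(t) back; it has to land on f(t) exactly.
F(t) = sqrt(4*t**2 + 1/2)/3 + exp(3*t)/2 - 3*cos(5*t**2/3 - t/2)/2 is an antiderivative of f.
Check: d/dt[sqrt(4*t**2 + 1/2)/3 + exp(3*t)/2 - 3*cos(5*t**2/3 - t/2)/2] = (60*t*sqrt(8*t**2 + 1)*sin(5*t**2/3 - t/2) + 16*sqrt(2)*t + 18*sqrt(8*t**2 + 1)*exp(3*t) - 9*sqrt(8*t**2 + 1)*sin(5*t**2/3 - t/2))/(12*sqrt(8*t**2 + 1)) = f(t).
F(1/2) = -3*cos(1/6)/2 + sqrt(6)/6 + exp(3/2)/2; F(-2) = -3*cos(23/3)/2 + exp(-6)/2 + sqrt(66)/6.
Integral = F(1/2) - F(-2) = -3*cos(1/6)/2 - sqrt(66)/6 - exp(-6)/2 + 3*cos(23/3)/2 + sqrt(6)/6 + exp(3/2)/2.

Antiderivative: F(t) = sqrt(4*t**2 + 1/2)/3 + exp(3*t)/2 - 3*cos(5*t**2/3 - t/2)/2; value = -3*cos(1/6)/2 - sqrt(66)/6 - exp(-6)/2 + 3*cos(23/3)/2 + sqrt(6)/6 + exp(3/2)/2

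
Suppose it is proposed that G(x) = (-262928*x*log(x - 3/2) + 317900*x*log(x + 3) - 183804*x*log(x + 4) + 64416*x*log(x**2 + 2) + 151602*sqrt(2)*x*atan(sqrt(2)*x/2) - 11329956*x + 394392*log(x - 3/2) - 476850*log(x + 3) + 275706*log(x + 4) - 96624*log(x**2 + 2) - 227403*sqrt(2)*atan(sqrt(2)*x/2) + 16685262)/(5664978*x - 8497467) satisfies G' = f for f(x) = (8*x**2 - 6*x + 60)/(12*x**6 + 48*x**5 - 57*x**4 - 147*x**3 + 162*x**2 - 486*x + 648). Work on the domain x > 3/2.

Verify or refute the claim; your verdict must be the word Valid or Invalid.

d/dx[G] = (8*x**2 - 6*x + 60)/(12*x**6 + 48*x**5 - 57*x**4 - 147*x**3 + 162*x**2 - 486*x + 648)
This equals f(x) exactly, so the claim holds.

Valid - the claim checks out under differentiation.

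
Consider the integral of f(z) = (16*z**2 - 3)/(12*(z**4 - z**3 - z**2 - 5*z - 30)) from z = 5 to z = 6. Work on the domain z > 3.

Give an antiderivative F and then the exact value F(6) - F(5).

The denominator factors as 12*(z - 3)*(z + 2)*(z**2 + 5); partial fractions split f into directly integrable pieces: -83*(z - 11)/(1512*(z**2 + 5)) - 61/(540*(z + 2)) + 47/(280*(z - 3)).
F(z) = 47*log(z - 3)/280 - 61*log(z + 2)/540 - 83*log(z**2 + 5)/3024 + 913*sqrt(5)*atan(sqrt(5)*z/5)/7560 is an antiderivative of f.
Check: d/dz[47*log(z - 3)/280 - 61*log(z + 2)/540 - 83*log(z**2 + 5)/3024 + 913*sqrt(5)*atan(sqrt(5)*z/5)/7560] = (16*z**2 - 3)/(12*z**4 - 12*z**3 - 12*z**2 - 60*z - 360), which equals f(z).
F(6) = -61*log(8)/540 - 83*log(41)/3024 + 47*log(3)/280 + 913*sqrt(5)*atan(6*sqrt(5)/5)/7560; F(5) = -61*log(7)/540 - 83*log(30)/3024 + 47*log(2)/280 + 913*sqrt(5)*atan(sqrt(5))/7560.
Integral = F(6) - F(5) = -913*sqrt(5)*atan(sqrt(5))/7560 - 61*log(8)/540 - 47*log(2)/280 - 83*log(41)/3024 + 83*log(30)/3024 + 47*log(3)/280 + 61*log(7)/540 + 913*sqrt(5)*atan(6*sqrt(5)/5)/7560.

Antiderivative: F(z) = 47*log(z - 3)/280 - 61*log(z + 2)/540 - 83*log(z**2 + 5)/3024 + 913*sqrt(5)*atan(sqrt(5)*z/5)/7560; value = -913*sqrt(5)*atan(sqrt(5))/7560 - 61*log(8)/540 - 47*log(2)/280 - 83*log(41)/3024 + 83*log(30)/3024 + 47*log(3)/280 + 61*log(7)/540 + 913*sqrt(5)*atan(6*sqrt(5)/5)/7560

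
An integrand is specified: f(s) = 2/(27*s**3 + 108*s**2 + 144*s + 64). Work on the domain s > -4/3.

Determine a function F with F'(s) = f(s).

An antiderivative is F(s) = -1/(3*(3*s + 4)**2).

Whatever form F(s) takes, F'(s) = f(s) is non-negotiable.
Check: d/ds[-1/(3*(3*s + 4)**2)] = 2/(27*s**3 + 108*s**2 + 144*s + 64) = f(s).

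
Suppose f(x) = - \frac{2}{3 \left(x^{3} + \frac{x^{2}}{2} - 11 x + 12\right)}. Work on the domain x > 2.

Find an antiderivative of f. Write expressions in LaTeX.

The denominator factors as 3 \left(x - 2\right) \left(x + 4\right) \left(2 x - 3\right); partial fractions split f into directly integrable pieces: \frac{16}{33 \left(2 x - 3\right)} - \frac{2}{99 \left(x + 4\right)} - \frac{2}{9 \left(x - 2\right)}.
Check: d/dx[- \frac{2 \left(11 \log{\left(x - 2 \right)} - 12 \log{\left(x - \frac{3}{2} \right)} + \log{\left(x + 4 \right)}\right)}{99}] = - \frac{4}{6 x^{3} + 3 x^{2} - 66 x + 72}, which equals f(x).

An antiderivative is F(x) = - \frac{2 \left(11 \log{\left(x - 2 \right)} - 12 \log{\left(x - \frac{3}{2} \right)} + \log{\left(x + 4 \right)}\right)}{99}.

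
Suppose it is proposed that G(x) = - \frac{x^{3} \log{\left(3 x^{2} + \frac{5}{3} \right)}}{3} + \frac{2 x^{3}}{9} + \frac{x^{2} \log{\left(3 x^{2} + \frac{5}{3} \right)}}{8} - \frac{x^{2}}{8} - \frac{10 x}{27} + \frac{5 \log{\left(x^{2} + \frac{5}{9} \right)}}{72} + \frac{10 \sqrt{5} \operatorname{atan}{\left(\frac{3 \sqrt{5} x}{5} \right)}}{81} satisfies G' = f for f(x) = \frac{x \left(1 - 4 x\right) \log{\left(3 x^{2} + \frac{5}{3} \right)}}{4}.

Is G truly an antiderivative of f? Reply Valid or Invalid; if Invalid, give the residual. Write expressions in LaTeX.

d/dx[G] = - x^{2} \log{\left(3 x^{2} + \frac{5}{3} \right)} + \frac{x \log{\left(3 x^{2} + \frac{5}{3} \right)}}{4}
This equals f(x) exactly, so the claim holds.

Valid: G'(x) = f(x).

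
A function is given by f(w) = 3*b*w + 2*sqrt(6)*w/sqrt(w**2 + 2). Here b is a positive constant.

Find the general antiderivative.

F(w) = 3*b*w**2/2 + 4*sqrt(3*w**2/2 + 3) + C

The integrand splits into summands that can be handled one at a time.
Check: d/dw[3*b*w**2/2 + 4*sqrt(3*w**2/2 + 3)] = (3*b*w*sqrt(w**2 + 2) + 2*sqrt(6)*w)/sqrt(w**2 + 2), which equals f(w).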